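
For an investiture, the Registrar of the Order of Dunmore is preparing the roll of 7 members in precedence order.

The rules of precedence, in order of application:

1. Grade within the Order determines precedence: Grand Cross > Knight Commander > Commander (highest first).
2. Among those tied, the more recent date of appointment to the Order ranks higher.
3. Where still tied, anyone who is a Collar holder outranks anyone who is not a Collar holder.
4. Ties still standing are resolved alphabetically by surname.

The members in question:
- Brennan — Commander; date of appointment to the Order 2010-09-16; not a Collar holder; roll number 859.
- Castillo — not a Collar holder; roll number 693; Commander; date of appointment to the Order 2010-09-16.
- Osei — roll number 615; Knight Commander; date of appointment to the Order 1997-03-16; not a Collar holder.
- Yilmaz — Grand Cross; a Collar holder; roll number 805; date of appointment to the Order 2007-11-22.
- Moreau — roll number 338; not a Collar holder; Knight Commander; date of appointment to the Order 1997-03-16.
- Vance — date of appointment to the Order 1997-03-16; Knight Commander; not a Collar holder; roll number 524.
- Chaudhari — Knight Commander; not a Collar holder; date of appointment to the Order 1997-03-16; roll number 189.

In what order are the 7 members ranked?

By grade within the Order: Yilmaz (Grand Cross); then Chaudhari, Moreau, Osei and Vance (Knight Commander); then Brennan and Castillo (Commander).
Chaudhari, Moreau, Osei and Vance all have date of appointment to the Order 1997-03-16, so the next rule applies.
Chaudhari, Moreau, Osei and Vance are each not a Collar holder, so the next rule applies.
Among Chaudhari, Moreau, Osei and Vance, alphabetically by surname: Chaudhari before Moreau before Osei before Vance.
Brennan and Castillo both have date of appointment to the Order 2010-09-16, so the next rule applies.
Brennan and Castillo are each not a Collar holder, so the next rule applies.
Among Brennan and Castillo, alphabetically by surname: Brennan before Castillo.
Full order: Yilmaz, Chaudhari, Moreau, Osei, Vance, Brennan, Castillo.

Yilmaz, Chaudhari, Moreau, Osei, Vance, Brennan, Castillo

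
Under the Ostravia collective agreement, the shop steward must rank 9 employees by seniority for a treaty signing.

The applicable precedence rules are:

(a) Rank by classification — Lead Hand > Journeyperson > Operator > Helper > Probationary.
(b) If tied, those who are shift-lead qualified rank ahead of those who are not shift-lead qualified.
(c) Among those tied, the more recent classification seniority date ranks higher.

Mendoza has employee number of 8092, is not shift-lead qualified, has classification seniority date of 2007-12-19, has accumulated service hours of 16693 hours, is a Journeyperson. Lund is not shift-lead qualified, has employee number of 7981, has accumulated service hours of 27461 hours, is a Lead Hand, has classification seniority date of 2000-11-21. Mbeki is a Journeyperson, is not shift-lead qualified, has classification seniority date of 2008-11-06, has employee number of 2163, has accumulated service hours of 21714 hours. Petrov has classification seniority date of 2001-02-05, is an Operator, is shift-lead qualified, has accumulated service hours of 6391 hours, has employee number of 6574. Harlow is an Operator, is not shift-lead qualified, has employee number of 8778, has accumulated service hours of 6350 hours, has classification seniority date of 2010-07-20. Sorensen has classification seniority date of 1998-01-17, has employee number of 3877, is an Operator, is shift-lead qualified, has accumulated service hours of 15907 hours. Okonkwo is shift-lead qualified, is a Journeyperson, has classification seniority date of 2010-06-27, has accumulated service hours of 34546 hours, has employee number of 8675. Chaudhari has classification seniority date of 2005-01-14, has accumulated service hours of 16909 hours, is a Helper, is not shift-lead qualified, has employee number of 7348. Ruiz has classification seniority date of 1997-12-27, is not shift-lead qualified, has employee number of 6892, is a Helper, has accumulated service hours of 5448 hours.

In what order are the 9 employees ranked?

Lund, Okonkwo, Mbeki, Mendoza, Petrov, Sorensen, Harlow, Chaudhari, Ruiz

By classification: Lund (Lead Hand); then Okonkwo, Mbeki and Mendoza (Journeyperson); then Petrov, Sorensen and Harlow (Operator); then Chaudhari and Ruiz (Helper).
Among Okonkwo, Mbeki and Mendoza, shift-lead qualified before not shift-lead qualified: Okonkwo (shift-lead qualified) before Mbeki and Mendoza (not shift-lead qualified).
Among Mbeki and Mendoza, by classification seniority date (later first): Mbeki (2008-11-06) before Mendoza (2007-12-19).
Among Petrov, Sorensen and Harlow, shift-lead qualified before not shift-lead qualified: Petrov and Sorensen (shift-lead qualified) before Harlow (not shift-lead qualified).
Among Petrov and Sorensen, by classification seniority date (later first): Petrov (2001-02-05) before Sorensen (1998-01-17).
Chaudhari and Ruiz are each not shift-lead qualified, so the next rule applies.
Among Chaudhari and Ruiz, by classification seniority date (later first): Chaudhari (2005-01-14) before Ruiz (1997-12-27).
Full order: Lund, Okonkwo, Mbeki, Mendoza, Petrov, Sorensen, Harlow, Chaudhari, Ruiz.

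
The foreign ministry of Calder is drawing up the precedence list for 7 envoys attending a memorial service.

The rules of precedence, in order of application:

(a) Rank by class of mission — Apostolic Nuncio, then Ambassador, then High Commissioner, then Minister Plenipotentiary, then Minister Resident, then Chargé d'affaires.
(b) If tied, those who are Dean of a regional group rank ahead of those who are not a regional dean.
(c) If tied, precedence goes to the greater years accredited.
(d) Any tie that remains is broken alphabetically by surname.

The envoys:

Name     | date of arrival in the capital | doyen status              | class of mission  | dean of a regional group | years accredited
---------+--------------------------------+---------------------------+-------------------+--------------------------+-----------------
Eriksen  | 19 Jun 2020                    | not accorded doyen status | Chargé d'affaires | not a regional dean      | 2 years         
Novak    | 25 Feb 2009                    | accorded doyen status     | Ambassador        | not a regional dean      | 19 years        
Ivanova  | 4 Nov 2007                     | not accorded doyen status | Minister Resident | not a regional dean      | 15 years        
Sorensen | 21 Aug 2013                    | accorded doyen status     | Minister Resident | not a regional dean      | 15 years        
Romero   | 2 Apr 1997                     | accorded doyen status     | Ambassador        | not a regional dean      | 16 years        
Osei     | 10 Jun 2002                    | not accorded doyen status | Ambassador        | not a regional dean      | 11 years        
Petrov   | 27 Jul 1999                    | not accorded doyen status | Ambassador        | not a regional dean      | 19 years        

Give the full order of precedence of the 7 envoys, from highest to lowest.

By class of mission: Novak, Petrov, Romero and Osei (Ambassador); then Ivanova and Sorensen (Minister Resident); then Eriksen (Chargé d'affaires).
Novak, Petrov, Romero and Osei are each not a regional dean, so the next rule applies.
Among Novak, Petrov, Romero and Osei, by years accredited (higher first): Novak and Petrov (19 years) before Romero (16 years) before Osei (11 years).
Among Novak and Petrov, alphabetically by surname: Novak before Petrov.
Ivanova and Sorensen are each not a regional dean, so the next rule applies.
Ivanova and Sorensen both have years accredited 15 years, so the next rule applies.
Among Ivanova and Sorensen, alphabetically by surname: Ivanova before Sorensen.
Full order: Novak, Petrov, Romero, Osei, Ivanova, Sorensen, Eriksen.

Novak, Petrov, Romero, Osei, Ivanova, Sorensen, Eriksen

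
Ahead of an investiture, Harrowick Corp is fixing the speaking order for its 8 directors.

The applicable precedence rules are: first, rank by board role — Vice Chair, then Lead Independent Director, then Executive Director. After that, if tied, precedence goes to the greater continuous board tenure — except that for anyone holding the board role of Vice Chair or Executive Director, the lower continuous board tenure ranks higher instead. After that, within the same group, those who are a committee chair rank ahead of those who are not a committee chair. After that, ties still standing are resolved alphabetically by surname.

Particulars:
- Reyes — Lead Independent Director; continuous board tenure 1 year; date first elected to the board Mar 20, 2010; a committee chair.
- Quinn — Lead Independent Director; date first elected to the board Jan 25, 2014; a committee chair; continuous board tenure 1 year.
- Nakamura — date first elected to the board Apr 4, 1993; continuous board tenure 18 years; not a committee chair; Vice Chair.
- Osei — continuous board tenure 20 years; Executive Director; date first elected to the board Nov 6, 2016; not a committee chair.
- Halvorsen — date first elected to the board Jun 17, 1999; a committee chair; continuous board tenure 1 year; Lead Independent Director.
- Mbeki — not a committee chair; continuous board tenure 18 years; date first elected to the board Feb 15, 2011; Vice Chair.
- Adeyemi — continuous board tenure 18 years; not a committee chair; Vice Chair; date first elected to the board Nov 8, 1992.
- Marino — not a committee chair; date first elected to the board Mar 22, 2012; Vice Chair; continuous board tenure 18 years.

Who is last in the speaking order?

By board role: Adeyemi, Marino, Mbeki and Nakamura (Vice Chair); then Halvorsen, Quinn and Reyes (Lead Independent Director); then Osei (Executive Director).
Adeyemi, Marino, Mbeki and Nakamura all have continuous board tenure 18 years, so the next rule applies.
Adeyemi, Marino, Mbeki and Nakamura are each not a committee chair, so the next rule applies.
Among Adeyemi, Marino, Mbeki and Nakamura, alphabetically by surname: Adeyemi before Marino before Mbeki before Nakamura.
Halvorsen, Quinn and Reyes all have continuous board tenure 1 year, so the next rule applies.
Halvorsen, Quinn and Reyes are each a committee chair, so the next rule applies.
Among Halvorsen, Quinn and Reyes, alphabetically by surname: Halvorsen before Quinn before Reyes.
Order: Adeyemi, Marino, Mbeki, Nakamura, Halvorsen, Quinn, Reyes, Osei.

Osei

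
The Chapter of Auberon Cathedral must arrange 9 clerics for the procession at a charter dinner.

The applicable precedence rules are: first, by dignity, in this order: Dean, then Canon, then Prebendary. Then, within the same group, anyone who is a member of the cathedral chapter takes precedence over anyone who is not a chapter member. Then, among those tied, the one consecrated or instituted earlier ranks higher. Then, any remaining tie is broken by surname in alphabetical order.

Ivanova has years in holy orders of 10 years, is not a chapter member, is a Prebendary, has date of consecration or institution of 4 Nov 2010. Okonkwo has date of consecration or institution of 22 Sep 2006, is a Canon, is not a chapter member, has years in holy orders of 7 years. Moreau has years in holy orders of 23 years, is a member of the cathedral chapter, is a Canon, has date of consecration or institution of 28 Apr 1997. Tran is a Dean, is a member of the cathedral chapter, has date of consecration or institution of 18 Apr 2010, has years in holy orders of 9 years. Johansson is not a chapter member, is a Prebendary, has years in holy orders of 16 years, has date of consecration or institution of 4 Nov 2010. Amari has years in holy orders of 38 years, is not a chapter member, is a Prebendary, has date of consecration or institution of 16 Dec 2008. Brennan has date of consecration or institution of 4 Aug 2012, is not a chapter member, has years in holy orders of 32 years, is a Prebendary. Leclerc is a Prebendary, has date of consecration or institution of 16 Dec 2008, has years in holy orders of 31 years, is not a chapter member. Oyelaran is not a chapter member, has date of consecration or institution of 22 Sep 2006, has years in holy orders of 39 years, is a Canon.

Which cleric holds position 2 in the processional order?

By dignity: Tran (Dean); then Moreau, Okonkwo and Oyelaran (Canon); then Amari, Leclerc, Ivanova, Johansson and Brennan (Prebendary).
Among Moreau, Okonkwo and Oyelaran, a member of the cathedral chapter before not a chapter member: Moreau (a member of the cathedral chapter) before Okonkwo and Oyelaran (not a chapter member).
Okonkwo and Oyelaran both have date of consecration or institution 22 Sep 2006, so the next rule applies.
Among Okonkwo and Oyelaran, alphabetically by surname: Okonkwo before Oyelaran.
Amari, Leclerc, Ivanova, Johansson and Brennan are each not a chapter member, so the next rule applies.
Among Amari, Leclerc, Ivanova, Johansson and Brennan, by date of consecration or institution (earlier first): Amari and Leclerc (16 Dec 2008) before Ivanova and Johansson (4 Nov 2010) before Brennan (4 Aug 2012).
Among Amari and Leclerc, alphabetically by surname: Amari before Leclerc.
Among Ivanova and Johansson, alphabetically by surname: Ivanova before Johansson.
Order: Tran, Moreau, Okonkwo, Oyelaran, Amari, Leclerc, Ivanova, Johansson, Brennan.

Moreau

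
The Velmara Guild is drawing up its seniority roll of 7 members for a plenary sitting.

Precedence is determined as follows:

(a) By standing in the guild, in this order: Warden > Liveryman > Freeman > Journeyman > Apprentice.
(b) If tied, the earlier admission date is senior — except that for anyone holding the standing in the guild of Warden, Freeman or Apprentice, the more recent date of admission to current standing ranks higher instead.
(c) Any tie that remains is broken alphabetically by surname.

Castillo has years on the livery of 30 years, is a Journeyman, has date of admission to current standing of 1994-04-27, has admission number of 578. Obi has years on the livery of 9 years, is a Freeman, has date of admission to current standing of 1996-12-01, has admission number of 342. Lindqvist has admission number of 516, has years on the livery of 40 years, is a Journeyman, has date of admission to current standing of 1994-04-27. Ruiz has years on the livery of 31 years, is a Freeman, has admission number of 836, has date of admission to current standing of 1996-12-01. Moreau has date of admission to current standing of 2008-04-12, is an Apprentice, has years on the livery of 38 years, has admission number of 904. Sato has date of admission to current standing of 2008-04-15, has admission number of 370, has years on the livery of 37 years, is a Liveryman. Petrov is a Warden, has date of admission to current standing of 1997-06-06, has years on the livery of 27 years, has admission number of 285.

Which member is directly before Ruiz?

Obi

By standing in the guild: Petrov (Warden); then Sato (Liveryman); then Obi and Ruiz (Freeman); then Castillo and Lindqvist (Journeyman); then Moreau (Apprentice).
Obi and Ruiz both have date of admission to current standing 1996-12-01, so the next rule applies.
Among Obi and Ruiz, alphabetically by surname: Obi before Ruiz.
Castillo and Lindqvist both have date of admission to current standing 1994-04-27, so the next rule applies.
Among Castillo and Lindqvist, alphabetically by surname: Castillo before Lindqvist.
Order: Petrov, Sato, Obi, Ruiz, Castillo, Lindqvist, Moreau.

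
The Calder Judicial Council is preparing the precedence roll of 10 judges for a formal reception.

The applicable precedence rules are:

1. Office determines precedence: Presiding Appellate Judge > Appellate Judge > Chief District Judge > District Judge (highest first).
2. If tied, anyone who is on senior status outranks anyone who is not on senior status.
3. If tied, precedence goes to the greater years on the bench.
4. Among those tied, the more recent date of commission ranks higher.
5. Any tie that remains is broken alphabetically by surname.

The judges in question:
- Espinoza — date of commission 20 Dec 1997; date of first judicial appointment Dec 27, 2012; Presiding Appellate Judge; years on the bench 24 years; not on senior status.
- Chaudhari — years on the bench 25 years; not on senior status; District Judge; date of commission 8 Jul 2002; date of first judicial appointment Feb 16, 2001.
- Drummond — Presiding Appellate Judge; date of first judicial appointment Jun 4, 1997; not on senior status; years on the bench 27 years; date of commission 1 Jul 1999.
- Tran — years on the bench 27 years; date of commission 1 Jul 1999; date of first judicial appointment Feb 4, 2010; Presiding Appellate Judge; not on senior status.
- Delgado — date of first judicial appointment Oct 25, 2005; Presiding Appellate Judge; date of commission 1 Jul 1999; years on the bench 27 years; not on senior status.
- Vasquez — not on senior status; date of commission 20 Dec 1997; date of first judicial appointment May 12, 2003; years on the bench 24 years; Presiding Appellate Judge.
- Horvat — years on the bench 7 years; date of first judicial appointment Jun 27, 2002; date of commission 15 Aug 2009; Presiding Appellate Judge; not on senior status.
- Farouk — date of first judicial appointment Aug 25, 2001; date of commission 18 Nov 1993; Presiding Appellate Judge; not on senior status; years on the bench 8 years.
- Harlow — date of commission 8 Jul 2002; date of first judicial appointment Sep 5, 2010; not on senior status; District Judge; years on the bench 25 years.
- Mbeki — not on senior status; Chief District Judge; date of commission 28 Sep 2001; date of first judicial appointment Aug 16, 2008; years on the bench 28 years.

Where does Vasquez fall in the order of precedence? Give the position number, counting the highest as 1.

5

By office: Delgado, Drummond, Tran, Espinoza, Vasquez, Farouk and Horvat (Presiding Appellate Judge); then Mbeki (Chief District Judge); then Chaudhari and Harlow (District Judge).
Delgado, Drummond, Tran, Espinoza, Vasquez, Farouk and Horvat are each not on senior status, so the next rule applies.
Among Delgado, Drummond, Tran, Espinoza, Vasquez, Farouk and Horvat, by years on the bench (higher first): Delgado, Drummond and Tran (27 years) before Espinoza and Vasquez (24 years) before Farouk (8 years) before Horvat (7 years).
Delgado, Drummond and Tran all have date of commission 1 Jul 1999, so the next rule applies.
Among Delgado, Drummond and Tran, alphabetically by surname: Delgado before Drummond before Tran.
Espinoza and Vasquez both have date of commission 20 Dec 1997, so the next rule applies.
Among Espinoza and Vasquez, alphabetically by surname: Espinoza before Vasquez.
Chaudhari and Harlow are each not on senior status, so the next rule applies.
Chaudhari and Harlow both have years on the bench 25 years, so the next rule applies.
Chaudhari and Harlow both have date of commission 8 Jul 2002, so the next rule applies.
Among Chaudhari and Harlow, alphabetically by surname: Chaudhari before Harlow.
Order: Delgado, Drummond, Tran, Espinoza, Vasquez, Farouk, Horvat, Mbeki, Chaudhari, Harlow. So position 5.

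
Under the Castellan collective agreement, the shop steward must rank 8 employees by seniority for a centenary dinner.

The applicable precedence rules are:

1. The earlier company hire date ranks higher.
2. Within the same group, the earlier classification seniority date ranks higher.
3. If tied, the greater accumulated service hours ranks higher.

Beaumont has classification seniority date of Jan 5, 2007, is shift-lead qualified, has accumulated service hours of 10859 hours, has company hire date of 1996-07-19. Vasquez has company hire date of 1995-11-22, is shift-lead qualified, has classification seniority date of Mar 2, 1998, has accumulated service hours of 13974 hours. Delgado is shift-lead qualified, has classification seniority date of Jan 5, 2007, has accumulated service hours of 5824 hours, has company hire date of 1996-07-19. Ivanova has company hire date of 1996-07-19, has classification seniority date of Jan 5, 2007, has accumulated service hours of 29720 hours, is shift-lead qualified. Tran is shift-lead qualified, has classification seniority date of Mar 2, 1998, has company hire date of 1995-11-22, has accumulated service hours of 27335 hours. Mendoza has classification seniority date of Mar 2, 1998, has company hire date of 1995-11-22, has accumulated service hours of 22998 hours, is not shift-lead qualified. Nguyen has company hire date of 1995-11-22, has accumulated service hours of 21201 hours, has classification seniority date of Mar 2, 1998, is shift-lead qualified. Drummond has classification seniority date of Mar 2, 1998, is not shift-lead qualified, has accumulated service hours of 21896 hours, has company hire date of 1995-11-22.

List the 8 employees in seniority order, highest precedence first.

Tran, Mendoza, Drummond, Nguyen, Vasquez, Ivanova, Beaumont, Delgado

By company hire date (earlier first): Tran, Mendoza, Drummond, Nguyen and Vasquez (each 1995-11-22); then Ivanova, Beaumont and Delgado (each 1996-07-19).
Tran, Mendoza, Drummond, Nguyen and Vasquez all have classification seniority date Mar 2, 1998, so the next rule applies.
Among Tran, Mendoza, Drummond, Nguyen and Vasquez, by accumulated service hours (higher first): Tran (27335 hours) before Mendoza (22998 hours) before Drummond (21896 hours) before Nguyen (21201 hours) before Vasquez (13974 hours).
Ivanova, Beaumont and Delgado all have classification seniority date Jan 5, 2007, so the next rule applies.
Among Ivanova, Beaumont and Delgado, by accumulated service hours (higher first): Ivanova (29720 hours) before Beaumont (10859 hours) before Delgado (5824 hours).
Full order: Tran, Mendoza, Drummond, Nguyen, Vasquez, Ivanova, Beaumont, Delgado.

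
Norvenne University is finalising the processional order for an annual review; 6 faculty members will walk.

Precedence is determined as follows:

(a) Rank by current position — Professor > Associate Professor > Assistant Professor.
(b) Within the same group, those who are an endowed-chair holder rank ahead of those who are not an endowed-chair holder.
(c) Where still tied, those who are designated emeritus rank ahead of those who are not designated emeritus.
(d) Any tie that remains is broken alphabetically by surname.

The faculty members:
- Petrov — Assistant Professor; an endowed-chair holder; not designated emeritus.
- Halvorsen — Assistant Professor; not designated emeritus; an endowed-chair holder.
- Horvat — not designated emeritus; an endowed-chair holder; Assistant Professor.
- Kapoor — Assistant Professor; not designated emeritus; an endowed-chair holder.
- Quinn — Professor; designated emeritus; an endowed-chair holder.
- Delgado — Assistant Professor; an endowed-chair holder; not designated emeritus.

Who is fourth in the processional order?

Horvat

By current position: Quinn (Professor); then Delgado, Halvorsen, Horvat, Kapoor and Petrov (Assistant Professor).
Delgado, Halvorsen, Horvat, Kapoor and Petrov are each an endowed-chair holder, so the next rule applies.
Delgado, Halvorsen, Horvat, Kapoor and Petrov are each not designated emeritus, so the next rule applies.
Among Delgado, Halvorsen, Horvat, Kapoor and Petrov, alphabetically by surname: Delgado before Halvorsen before Horvat before Kapoor before Petrov.
Order: Quinn, Delgado, Halvorsen, Horvat, Kapoor, Petrov.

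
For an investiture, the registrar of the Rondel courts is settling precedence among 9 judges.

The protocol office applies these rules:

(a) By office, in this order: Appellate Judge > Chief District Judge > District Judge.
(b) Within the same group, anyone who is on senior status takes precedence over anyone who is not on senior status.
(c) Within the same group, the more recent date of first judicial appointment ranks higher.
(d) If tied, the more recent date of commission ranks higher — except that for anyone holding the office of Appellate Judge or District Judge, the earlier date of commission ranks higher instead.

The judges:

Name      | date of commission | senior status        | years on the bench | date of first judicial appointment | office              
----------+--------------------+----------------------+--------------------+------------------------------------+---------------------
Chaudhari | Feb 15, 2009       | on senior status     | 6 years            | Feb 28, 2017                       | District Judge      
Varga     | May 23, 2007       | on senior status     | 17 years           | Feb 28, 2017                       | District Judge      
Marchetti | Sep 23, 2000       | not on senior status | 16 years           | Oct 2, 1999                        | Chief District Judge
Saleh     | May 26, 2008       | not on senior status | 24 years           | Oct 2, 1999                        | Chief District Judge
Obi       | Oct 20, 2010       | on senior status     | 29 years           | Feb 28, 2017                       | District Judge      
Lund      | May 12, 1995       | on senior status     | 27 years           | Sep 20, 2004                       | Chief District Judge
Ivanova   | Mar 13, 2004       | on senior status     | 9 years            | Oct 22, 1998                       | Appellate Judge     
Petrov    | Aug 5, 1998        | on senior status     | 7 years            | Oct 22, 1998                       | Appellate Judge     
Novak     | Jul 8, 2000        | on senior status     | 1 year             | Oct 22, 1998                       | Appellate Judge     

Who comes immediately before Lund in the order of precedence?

By office: Petrov, Novak and Ivanova (Appellate Judge); then Lund, Saleh and Marchetti (Chief District Judge); then Varga, Chaudhari and Obi (District Judge).
Petrov, Novak and Ivanova are each on senior status, so the next rule applies.
Petrov, Novak and Ivanova all have date of first judicial appointment Oct 22, 1998, so the next rule applies.
Among Petrov, Novak and Ivanova, by date of commission (earlier first) (reversed rule for this group): Petrov (Aug 5, 1998) before Novak (Jul 8, 2000) before Ivanova (Mar 13, 2004).
Among Lund, Saleh and Marchetti, on senior status before not on senior status: Lund (on senior status) before Saleh and Marchetti (not on senior status).
Saleh and Marchetti both have date of first judicial appointment Oct 2, 1999, so the next rule applies.
Among Saleh and Marchetti, by date of commission (later first): Saleh (May 26, 2008) before Marchetti (Sep 23, 2000).
Varga, Chaudhari and Obi are each on senior status, so the next rule applies.
Varga, Chaudhari and Obi all have date of first judicial appointment Feb 28, 2017, so the next rule applies.
Among Varga, Chaudhari and Obi, by date of commission (earlier first) (reversed rule for this group): Varga (May 23, 2007) before Chaudhari (Feb 15, 2009) before Obi (Oct 20, 2010).
Order: Petrov, Novak, Ivanova, Lund, Saleh, Marchetti, Varga, Chaudhari, Obi.

Ivanova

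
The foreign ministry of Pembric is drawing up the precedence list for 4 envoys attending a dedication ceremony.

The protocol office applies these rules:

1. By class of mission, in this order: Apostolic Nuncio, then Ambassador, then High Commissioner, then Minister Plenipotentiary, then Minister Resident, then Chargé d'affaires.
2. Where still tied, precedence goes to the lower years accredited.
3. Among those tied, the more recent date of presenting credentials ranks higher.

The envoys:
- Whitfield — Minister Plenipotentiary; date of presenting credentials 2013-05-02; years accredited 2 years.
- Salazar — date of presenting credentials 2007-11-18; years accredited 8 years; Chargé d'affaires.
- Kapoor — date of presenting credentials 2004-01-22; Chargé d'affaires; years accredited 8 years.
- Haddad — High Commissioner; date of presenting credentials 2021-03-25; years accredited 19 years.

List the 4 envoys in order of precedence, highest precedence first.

Haddad, Whitfield, Salazar, Kapoor

By class of mission: Haddad (High Commissioner); then Whitfield (Minister Plenipotentiary); then Salazar and Kapoor (Chargé d'affaires).
Salazar and Kapoor both have years accredited 8 years, so the next rule applies.
Among Salazar and Kapoor, by date of presenting credentials (later first): Salazar (2007-11-18) before Kapoor (2004-01-22).
Full order: Haddad, Whitfield, Salazar, Kapoor.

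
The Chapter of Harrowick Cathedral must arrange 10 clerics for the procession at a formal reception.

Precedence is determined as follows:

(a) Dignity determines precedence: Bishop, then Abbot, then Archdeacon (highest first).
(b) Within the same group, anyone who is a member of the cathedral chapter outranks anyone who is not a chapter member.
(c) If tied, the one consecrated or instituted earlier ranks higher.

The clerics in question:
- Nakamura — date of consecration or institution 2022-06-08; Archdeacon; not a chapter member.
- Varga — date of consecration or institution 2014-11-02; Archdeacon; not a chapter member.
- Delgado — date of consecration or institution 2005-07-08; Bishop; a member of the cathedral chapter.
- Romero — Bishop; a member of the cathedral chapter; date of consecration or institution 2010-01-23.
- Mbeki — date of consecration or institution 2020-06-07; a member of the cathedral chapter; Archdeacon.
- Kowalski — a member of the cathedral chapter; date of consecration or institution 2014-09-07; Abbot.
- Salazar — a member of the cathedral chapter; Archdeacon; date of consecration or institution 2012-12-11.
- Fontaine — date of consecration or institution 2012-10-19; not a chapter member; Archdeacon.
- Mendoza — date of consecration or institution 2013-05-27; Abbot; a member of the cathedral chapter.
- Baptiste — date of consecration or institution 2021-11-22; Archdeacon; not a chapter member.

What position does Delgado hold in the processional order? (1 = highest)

By dignity: Delgado and Romero (Bishop); then Mendoza and Kowalski (Abbot); then Salazar, Mbeki, Fontaine, Varga, Baptiste and Nakamura (Archdeacon).
Delgado and Romero are each a member of the cathedral chapter, so the next rule applies.
Among Delgado and Romero, by date of consecration or institution (earlier first): Delgado (2005-07-08) before Romero (2010-01-23).
Mendoza and Kowalski are each a member of the cathedral chapter, so the next rule applies.
Among Mendoza and Kowalski, by date of consecration or institution (earlier first): Mendoza (2013-05-27) before Kowalski (2014-09-07).
Among Salazar, Mbeki, Fontaine, Varga, Baptiste and Nakamura, a member of the cathedral chapter before not a chapter member: Salazar and Mbeki (a member of the cathedral chapter) before Fontaine, Varga, Baptiste and Nakamura (not a chapter member).
Among Salazar and Mbeki, by date of consecration or institution (earlier first): Salazar (2012-12-11) before Mbeki (2020-06-07).
Among Fontaine, Varga, Baptiste and Nakamura, by date of consecration or institution (earlier first): Fontaine (2012-10-19) before Varga (2014-11-02) before Baptiste (2021-11-22) before Nakamura (2022-06-08).
Order: Delgado, Romero, Mendoza, Kowalski, Salazar, Mbeki, Fontaine, Varga, Baptiste, Nakamura. So position 1.

1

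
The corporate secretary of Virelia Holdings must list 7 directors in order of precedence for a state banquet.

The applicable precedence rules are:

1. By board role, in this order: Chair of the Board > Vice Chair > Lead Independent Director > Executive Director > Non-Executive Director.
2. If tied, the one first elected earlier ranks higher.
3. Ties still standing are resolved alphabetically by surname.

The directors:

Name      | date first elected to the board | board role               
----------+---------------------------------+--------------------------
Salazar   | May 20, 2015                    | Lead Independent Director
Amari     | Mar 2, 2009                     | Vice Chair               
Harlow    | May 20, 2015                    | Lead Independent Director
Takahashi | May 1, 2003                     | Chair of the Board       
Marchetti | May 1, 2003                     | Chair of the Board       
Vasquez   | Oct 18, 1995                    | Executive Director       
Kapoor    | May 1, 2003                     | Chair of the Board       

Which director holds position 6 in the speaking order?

By board role: Kapoor, Marchetti and Takahashi (Chair of the Board); then Amari (Vice Chair); then Harlow and Salazar (Lead Independent Director); then Vasquez (Executive Director).
Kapoor, Marchetti and Takahashi all have date first elected to the board May 1, 2003, so the next rule applies.
Among Kapoor, Marchetti and Takahashi, alphabetically by surname: Kapoor before Marchetti before Takahashi.
Harlow and Salazar both have date first elected to the board May 20, 2015, so the next rule applies.
Among Harlow and Salazar, alphabetically by surname: Harlow before Salazar.
Order: Kapoor, Marchetti, Takahashi, Amari, Harlow, Salazar, Vasquez.

Salazar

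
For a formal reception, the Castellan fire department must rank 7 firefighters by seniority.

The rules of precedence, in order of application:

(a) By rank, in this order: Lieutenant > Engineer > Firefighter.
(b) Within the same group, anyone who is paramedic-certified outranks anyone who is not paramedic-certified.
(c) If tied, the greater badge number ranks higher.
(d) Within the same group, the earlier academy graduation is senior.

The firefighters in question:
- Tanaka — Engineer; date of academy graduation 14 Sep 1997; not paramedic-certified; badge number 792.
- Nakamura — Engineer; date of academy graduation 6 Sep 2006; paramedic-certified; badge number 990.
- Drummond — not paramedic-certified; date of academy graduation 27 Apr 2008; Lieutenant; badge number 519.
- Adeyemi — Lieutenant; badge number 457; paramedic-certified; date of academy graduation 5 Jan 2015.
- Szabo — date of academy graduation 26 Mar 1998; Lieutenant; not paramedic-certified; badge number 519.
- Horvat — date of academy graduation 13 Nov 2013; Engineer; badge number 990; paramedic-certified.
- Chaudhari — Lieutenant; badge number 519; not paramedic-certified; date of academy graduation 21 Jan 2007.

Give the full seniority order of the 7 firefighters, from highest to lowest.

By rank: Adeyemi, Szabo, Chaudhari and Drummond (Lieutenant); then Nakamura, Horvat and Tanaka (Engineer).
Among Adeyemi, Szabo, Chaudhari and Drummond, paramedic-certified before not paramedic-certified: Adeyemi (paramedic-certified) before Szabo, Chaudhari and Drummond (not paramedic-certified).
Szabo, Chaudhari and Drummond all have badge number 519, so the next rule applies.
Among Szabo, Chaudhari and Drummond, by date of academy graduation (earlier first): Szabo (26 Mar 1998) before Chaudhari (21 Jan 2007) before Drummond (27 Apr 2008).
Among Nakamura, Horvat and Tanaka, paramedic-certified before not paramedic-certified: Nakamura and Horvat (paramedic-certified) before Tanaka (not paramedic-certified).
Nakamura and Horvat both have badge number 990, so the next rule applies.
Among Nakamura and Horvat, by date of academy graduation (earlier first): Nakamura (6 Sep 2006) before Horvat (13 Nov 2013).
Full order: Adeyemi, Szabo, Chaudhari, Drummond, Nakamura, Horvat, Tanaka.

Adeyemi, Szabo, Chaudhari, Drummond, Nakamura, Horvat, Tanaka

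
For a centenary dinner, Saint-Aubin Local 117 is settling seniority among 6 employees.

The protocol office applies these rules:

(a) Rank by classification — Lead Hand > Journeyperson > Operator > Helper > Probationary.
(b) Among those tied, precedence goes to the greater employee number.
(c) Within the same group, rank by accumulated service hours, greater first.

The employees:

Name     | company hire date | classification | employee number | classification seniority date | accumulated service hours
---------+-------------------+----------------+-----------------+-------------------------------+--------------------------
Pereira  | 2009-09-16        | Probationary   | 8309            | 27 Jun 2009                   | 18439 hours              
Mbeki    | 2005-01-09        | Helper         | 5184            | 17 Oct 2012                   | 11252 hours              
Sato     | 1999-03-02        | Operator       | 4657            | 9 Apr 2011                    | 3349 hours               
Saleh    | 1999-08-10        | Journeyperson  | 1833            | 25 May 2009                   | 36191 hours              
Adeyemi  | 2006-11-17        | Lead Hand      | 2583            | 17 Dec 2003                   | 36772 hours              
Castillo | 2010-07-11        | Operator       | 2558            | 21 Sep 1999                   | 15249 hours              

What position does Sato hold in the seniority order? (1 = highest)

By classification: Adeyemi (Lead Hand); then Saleh (Journeyperson); then Sato and Castillo (Operator); then Mbeki (Helper); then Pereira (Probationary).
Among Sato and Castillo, by employee number (higher first): Sato (4657) before Castillo (2558).
Order: Adeyemi, Saleh, Sato, Castillo, Mbeki, Pereira. So position 3.

3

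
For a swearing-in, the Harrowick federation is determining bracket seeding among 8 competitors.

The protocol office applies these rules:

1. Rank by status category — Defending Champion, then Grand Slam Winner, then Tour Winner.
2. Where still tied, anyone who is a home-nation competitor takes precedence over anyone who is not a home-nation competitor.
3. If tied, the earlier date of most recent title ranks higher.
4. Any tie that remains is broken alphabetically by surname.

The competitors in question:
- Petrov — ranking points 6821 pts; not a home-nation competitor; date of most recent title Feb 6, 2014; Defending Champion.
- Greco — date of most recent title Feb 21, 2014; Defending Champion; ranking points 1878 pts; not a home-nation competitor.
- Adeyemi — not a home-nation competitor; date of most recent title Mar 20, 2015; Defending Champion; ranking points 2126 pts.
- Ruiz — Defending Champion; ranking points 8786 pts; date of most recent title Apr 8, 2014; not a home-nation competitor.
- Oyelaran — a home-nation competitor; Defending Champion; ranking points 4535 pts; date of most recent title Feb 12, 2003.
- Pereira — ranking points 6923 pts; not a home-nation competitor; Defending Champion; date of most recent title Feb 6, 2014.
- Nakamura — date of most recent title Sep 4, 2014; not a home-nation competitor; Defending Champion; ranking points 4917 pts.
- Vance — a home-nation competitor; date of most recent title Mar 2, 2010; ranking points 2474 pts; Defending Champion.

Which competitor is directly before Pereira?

By status category: Oyelaran, Vance, Pereira, Petrov, Greco, Ruiz, Nakamura and Adeyemi (Defending Champion).
Among Oyelaran, Vance, Pereira, Petrov, Greco, Ruiz, Nakamura and Adeyemi, a home-nation competitor before not a home-nation competitor: Oyelaran and Vance (a home-nation competitor) before Pereira, Petrov, Greco, Ruiz, Nakamura and Adeyemi (not a home-nation competitor).
Among Oyelaran and Vance, by date of most recent title (earlier first): Oyelaran (Feb 12, 2003) before Vance (Mar 2, 2010).
Among Pereira, Petrov, Greco, Ruiz, Nakamura and Adeyemi, by date of most recent title (earlier first): Pereira and Petrov (Feb 6, 2014) before Greco (Feb 21, 2014) before Ruiz (Apr 8, 2014) before Nakamura (Sep 4, 2014) before Adeyemi (Mar 20, 2015).
Among Pereira and Petrov, alphabetically by surname: Pereira before Petrov.
Order: Oyelaran, Vance, Pereira, Petrov, Greco, Ruiz, Nakamura, Adeyemi.

Vance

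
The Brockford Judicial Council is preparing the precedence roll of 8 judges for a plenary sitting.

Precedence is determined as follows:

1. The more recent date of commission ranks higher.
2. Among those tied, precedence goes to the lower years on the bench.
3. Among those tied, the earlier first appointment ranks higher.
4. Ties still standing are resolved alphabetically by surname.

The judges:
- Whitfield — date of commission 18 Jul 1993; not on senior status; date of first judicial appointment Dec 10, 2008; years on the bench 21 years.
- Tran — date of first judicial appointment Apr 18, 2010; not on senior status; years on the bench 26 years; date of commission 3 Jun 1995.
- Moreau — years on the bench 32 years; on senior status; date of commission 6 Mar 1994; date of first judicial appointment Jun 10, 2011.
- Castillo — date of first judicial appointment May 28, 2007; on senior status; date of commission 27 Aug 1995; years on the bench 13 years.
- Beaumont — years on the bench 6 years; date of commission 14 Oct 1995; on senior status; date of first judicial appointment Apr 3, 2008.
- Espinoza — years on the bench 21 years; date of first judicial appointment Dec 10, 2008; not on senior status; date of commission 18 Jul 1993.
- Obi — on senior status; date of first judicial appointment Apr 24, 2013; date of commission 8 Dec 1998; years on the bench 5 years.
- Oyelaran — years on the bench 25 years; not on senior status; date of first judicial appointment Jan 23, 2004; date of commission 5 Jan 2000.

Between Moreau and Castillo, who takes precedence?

By date of commission (later first): Oyelaran (5 Jan 2000); then Obi (8 Dec 1998); then Beaumont (14 Oct 1995); then Castillo (27 Aug 1995); then Tran (3 Jun 1995); then Moreau (6 Mar 1994); then Espinoza and Whitfield (both 18 Jul 1993).
Espinoza and Whitfield both have years on the bench 21 years, so the next rule applies.
Espinoza and Whitfield both have date of first judicial appointment Dec 10, 2008, so the next rule applies.
Among Espinoza and Whitfield, alphabetically by surname: Espinoza before Whitfield.
So Castillo takes precedence.

Castillo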